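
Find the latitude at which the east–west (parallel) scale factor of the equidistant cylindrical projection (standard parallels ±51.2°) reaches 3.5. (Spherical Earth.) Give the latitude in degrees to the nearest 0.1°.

In the equirectangular projection with standard parallel φ₀ = 51.2° (x = Rλ cos φ₀, y = Rφ), meridians are true-scale (h = 1) and the parallel scale is k = cos φ₀ / cos φ.
k = cos φ₀ / cos φ = 3.5  ⇒  cos φ = cos 51.2° / 3.5 = 0.1790.
φ = arccos(0.1790) ≈ 79.7°.

79.7°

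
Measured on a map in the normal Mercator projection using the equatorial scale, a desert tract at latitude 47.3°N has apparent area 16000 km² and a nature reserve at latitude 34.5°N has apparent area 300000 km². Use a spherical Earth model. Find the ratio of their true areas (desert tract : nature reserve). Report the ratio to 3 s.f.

On Mercator the areal scale is sec²φ, so true area = apparent × cos²φ.
True area of desert tract: 16000 × cos²(47.3°) = 16000 × 0.4599 = 7358 km².
True area of nature reserve: 300000 × cos²(34.5°) = 300000 × 0.6792 = 203800 km².
Ratio = 7358 / 203800 ≈ 0.0361.

0.0361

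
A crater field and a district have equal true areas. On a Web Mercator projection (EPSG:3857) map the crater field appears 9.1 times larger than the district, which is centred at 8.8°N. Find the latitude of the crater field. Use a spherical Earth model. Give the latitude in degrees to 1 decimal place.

For equal true areas on Mercator, apparent areas scale as sec²φ, so the ratio is cos²φ₂ / cos²φ₁.
cos²φ₂ / cos²φ₁ = 9.1  ⇒  cos φ₁ = cos 8.8° / √9.1 = 0.9882/3.017 = 0.3276.
φ₁ = arccos(0.3276) ≈ 70.9°.

70.9°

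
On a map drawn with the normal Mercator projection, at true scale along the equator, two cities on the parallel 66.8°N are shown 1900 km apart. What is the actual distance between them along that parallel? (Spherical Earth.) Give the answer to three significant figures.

Mercator is conformal, so the point scale is isotropic: h = k = sec φ = 1/cos φ.
Along the parallel at 66.8°, map distances are exaggerated by k = sec 66.8° = 2.538.
True distance = 1900 / 2.538 = 1900 × cos 66.8° ≈ 748 km.

748 km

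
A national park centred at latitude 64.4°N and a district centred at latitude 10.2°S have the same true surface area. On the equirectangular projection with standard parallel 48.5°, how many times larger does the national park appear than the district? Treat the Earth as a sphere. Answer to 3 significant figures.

2.28

The equidistant cylindrical projection with φ₀ = 48.5° has h = 1 (meridians true) and k = cos φ₀ / cos φ along parallels.
Areal scale at 64.4°: h·k = 1.000 × 1.534 = 1.534.
Areal scale at 10.2°: h·k = 1.000 × 0.6733 = 0.6733.
Ratio = 1.534/0.6733 ≈ 2.28.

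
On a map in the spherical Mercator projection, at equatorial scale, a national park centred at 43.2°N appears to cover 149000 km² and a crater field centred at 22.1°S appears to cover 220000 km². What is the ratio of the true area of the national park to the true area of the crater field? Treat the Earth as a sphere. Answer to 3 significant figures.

Since Mercator area scale is 1/cos²φ, the true area equals the apparent area multiplied by cos²φ.
True area of national park: 149000 × cos²(43.2°) = 149000 × 0.5314 = 79180 km².
True area of crater field: 220000 × cos²(22.1°) = 220000 × 0.8585 = 188900 km².
Ratio = 79180 / 188900 ≈ 0.419.

0.419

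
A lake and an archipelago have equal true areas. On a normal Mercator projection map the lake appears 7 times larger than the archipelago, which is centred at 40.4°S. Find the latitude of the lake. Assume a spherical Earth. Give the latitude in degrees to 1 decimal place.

For equal true areas on Mercator, apparent areas scale as sec²φ, so the ratio is cos²φ₂ / cos²φ₁.
cos²φ₂ / cos²φ₁ = 7  ⇒  cos φ₁ = cos 40.4° / √7 = 0.7615/2.646 = 0.2878.
φ₁ = arccos(0.2878) ≈ 73.3°.

73.3°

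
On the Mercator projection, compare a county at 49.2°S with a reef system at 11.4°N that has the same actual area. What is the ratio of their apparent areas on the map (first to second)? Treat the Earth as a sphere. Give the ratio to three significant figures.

2.25

Mercator areal scale is sec²φ.
At 49.2°: sec²(49.2°) = 1/0.6534² = 2.342.
At 11.4°: sec²(11.4°) = 1/0.9803² = 1.041.
Ratio = 2.342/1.041 = cos²(11.4°)/cos²(49.2°) ≈ 2.25.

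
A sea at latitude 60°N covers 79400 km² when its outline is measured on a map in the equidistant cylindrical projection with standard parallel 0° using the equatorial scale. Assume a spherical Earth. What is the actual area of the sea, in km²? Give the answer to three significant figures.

In the plate carrée (x = Rλ, y = Rφ), meridians are true-scale (h = 1) and parallels are stretched by k = sec φ.
Areal scale = h·k = 1 × sec φ; at 60°, h = 1.000, k = 2.000, so h·k = 2.000.
True area = apparent / (areal scale) = 79400 / 2.000 ≈ 39700 km².

39700 km²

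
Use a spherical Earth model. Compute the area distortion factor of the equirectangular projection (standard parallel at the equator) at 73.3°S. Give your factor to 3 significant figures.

Plate carrée maps x = Rλ, y = Rφ. The meridian scale is h = 1 and the parallel scale is k = 1/cos φ = sec φ.
Areal scale = h·k = 1 × sec φ; at 73.3°, h = 1.000, k = 3.480, so h·k = 3.480.

3.48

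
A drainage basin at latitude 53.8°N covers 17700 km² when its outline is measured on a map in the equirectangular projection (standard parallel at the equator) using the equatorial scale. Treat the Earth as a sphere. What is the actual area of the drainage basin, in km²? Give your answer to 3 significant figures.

Plate carrée maps x = Rλ, y = Rφ. The meridian scale is h = 1 and the parallel scale is k = 1/cos φ = sec φ.
Areal scale = h·k = 1 × sec φ; at 53.8°, h = 1.000, k = 1.693, so h·k = 1.693.
True area = apparent / (areal scale) = 17700 / 1.693 ≈ 10500 km².

10500 km²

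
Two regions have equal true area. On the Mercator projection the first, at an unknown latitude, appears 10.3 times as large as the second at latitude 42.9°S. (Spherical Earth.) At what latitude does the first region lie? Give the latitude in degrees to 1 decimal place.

For equal true areas on Mercator, apparent areas scale as sec²φ, so the ratio is cos²φ₂ / cos²φ₁.
cos²φ₂ / cos²φ₁ = 10.3  ⇒  cos φ₁ = cos 42.9° / √10.3 = 0.7325/3.209 = 0.2283.
φ₁ = arccos(0.2283) ≈ 76.8°.

76.8°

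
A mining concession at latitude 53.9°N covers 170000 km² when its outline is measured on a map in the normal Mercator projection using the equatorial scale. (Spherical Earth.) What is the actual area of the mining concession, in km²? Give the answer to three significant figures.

59000 km²

The Mercator projection is conformal; its linear scale factor is the same in every direction and equals sec φ = 1/cos φ.
Areal scale = k² = sec²φ = 1/cos²(53.9°) = 1/0.5892² = 2.881.
True area = apparent / (areal scale) = 170000 / 2.881 ≈ 59000 km².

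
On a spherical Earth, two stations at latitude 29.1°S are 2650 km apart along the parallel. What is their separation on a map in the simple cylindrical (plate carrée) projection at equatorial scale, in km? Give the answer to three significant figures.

In the plate carrée (x = Rλ, y = Rφ), meridians are true-scale (h = 1) and parallels are stretched by k = sec φ.
Along the parallel, k = sec 29.1° = 1/0.8738 = 1.144.
Map distance = 2650 × 1.144 ≈ 3030 km.

3030 km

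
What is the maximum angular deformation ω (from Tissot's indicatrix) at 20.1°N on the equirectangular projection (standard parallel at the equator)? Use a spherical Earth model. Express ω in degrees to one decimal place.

In the plate carrée (x = Rλ, y = Rφ), meridians are true-scale (h = 1) and parallels are stretched by k = sec φ.
At 20.1°: h = 1.000, k = 1.065; principal scales a = 1.065, b = 1.000.
sin(ω/2) = (a − b)/(a + b) = 0.06486/2.065 = 0.03141, so ω = 2 arcsin(0.03141) ≈ 3.6°.

3.6°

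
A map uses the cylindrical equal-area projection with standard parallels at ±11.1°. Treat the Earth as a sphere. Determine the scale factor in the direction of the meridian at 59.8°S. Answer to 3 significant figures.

0.513

For cylindrical equal-area with standard parallel φ₀, h = cos φ / cos φ₀ and k = cos φ₀ / cos φ, so h·k = 1.
h = cos 59.8° / cos 11.1° = 0.5030/0.9813 = 0.5126.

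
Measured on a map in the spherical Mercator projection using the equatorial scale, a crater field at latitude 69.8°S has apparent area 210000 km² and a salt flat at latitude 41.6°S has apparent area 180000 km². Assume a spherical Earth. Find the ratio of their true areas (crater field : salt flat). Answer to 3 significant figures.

On Mercator the areal scale is sec²φ, so true area = apparent × cos²φ.
True area of crater field: 210000 × cos²(69.8°) = 210000 × 0.1192 = 25040 km².
True area of salt flat: 180000 × cos²(41.6°) = 180000 × 0.5592 = 100700 km².
Ratio = 25040 / 100700 ≈ 0.249.

0.249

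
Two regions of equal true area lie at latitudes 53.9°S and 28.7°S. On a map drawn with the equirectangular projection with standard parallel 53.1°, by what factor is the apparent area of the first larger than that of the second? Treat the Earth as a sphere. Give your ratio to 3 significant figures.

With standard parallel φ₀ = 53.1°, the equirectangular projection gives x = Rλ cos φ₀, y = Rφ, so h = 1 and k = cos 53.1° / cos φ.
Areal scale at 53.9°: h·k = 1.000 × 1.019 = 1.019.
Areal scale at 28.7°: h·k = 1.000 × 0.6845 = 0.6845.
Ratio = 1.019/0.6845 ≈ 1.49.

1.49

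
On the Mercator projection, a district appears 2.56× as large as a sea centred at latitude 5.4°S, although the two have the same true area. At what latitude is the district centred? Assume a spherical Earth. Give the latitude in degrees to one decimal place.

Mercator areal scale is sec²φ, so apparent-area ratio = sec²φ₁ / sec²φ₂ = cos²φ₂ / cos²φ₁.
cos²φ₂ / cos²φ₁ = 2.56  ⇒  cos φ₁ = cos 5.4° / √2.56 = 0.9956/1.600 = 0.6222.
φ₁ = arccos(0.6222) ≈ 51.5°.

51.5°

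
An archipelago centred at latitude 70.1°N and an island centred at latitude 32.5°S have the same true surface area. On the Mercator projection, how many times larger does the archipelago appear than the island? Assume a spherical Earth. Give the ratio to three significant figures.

6.14

On Mercator, area is exaggerated by sec²φ = 1/cos²φ.
At 70.1°: sec²(70.1°) = 1/0.3404² = 8.631.
At 32.5°: sec²(32.5°) = 1/0.8434² = 1.406.
Ratio = 8.631/1.406 = cos²(32.5°)/cos²(70.1°) ≈ 6.14.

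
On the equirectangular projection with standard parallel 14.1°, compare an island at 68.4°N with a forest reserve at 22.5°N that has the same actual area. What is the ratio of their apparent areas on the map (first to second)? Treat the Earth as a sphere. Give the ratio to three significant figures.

2.51

In the equirectangular projection with standard parallel φ₀ = 14.1° (x = Rλ cos φ₀, y = Rφ), meridians are true-scale (h = 1) and the parallel scale is k = cos φ₀ / cos φ.
Areal scale at 68.4°: h·k = 1.000 × 2.635 = 2.635.
Areal scale at 22.5°: h·k = 1.000 × 1.050 = 1.050.
Ratio = 2.635/1.050 ≈ 2.51.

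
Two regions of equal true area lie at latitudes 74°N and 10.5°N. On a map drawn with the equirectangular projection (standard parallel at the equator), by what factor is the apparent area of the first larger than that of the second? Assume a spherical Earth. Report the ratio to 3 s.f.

For the equirectangular projection with φ₀ = 0 (plate carrée), h = 1 along meridians and k = sec φ along parallels.
Areal scale at 74°: h·k = 1.000 × 3.628 = 3.628.
Areal scale at 10.5°: h·k = 1.000 × 1.017 = 1.017.
Ratio = 3.628/1.017 ≈ 3.57.

3.57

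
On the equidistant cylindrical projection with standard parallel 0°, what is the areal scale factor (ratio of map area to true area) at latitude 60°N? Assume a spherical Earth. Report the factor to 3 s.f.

2.00

Plate carrée maps x = Rλ, y = Rφ. The meridian scale is h = 1 and the parallel scale is k = 1/cos φ = sec φ.
Areal scale = h·k = 1 × sec φ; at 60°, h = 1.000, k = 2.000, so h·k = 2.000.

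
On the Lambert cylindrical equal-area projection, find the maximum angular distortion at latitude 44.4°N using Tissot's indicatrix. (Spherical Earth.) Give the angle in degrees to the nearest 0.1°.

37.8°

The Lambert cylindrical equal-area projection is the cylindrical equal-area projection with its standard parallel at the equator (φ₀ = 0). For cylindrical equal-area with standard parallel φ₀, h = cos φ / cos φ₀ and k = cos φ₀ / cos φ, so h·k = 1.
At 44.4°: h = 0.7145, k = 1.400; principal scales a = 1.400, b = 0.7145.
sin(ω/2) = (a − b)/(a + b) = 0.6852/2.114 = 0.3241, so ω = 2 arcsin(0.3241) ≈ 37.8°.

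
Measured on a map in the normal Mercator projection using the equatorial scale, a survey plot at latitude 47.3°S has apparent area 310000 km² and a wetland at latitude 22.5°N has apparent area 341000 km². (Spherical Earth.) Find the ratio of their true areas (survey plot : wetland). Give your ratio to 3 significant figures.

0.490

Mercator's areal exaggeration is sec²φ; hence true area = (apparent area) · cos²φ.
True area of survey plot: 310000 × cos²(47.3°) = 310000 × 0.4599 = 142600 km².
True area of wetland: 341000 × cos²(22.5°) = 341000 × 0.8536 = 291100 km².
Ratio = 142600 / 291100 ≈ 0.490.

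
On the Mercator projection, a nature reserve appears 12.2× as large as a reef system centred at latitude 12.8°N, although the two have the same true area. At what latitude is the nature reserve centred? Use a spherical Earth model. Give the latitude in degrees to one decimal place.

For equal true areas on Mercator, apparent areas scale as sec²φ, so the ratio is cos²φ₂ / cos²φ₁.
cos²φ₂ / cos²φ₁ = 12.2  ⇒  cos φ₁ = cos 12.8° / √12.2 = 0.9751/3.493 = 0.2792.
φ₁ = arccos(0.2792) ≈ 73.8°.

73.8°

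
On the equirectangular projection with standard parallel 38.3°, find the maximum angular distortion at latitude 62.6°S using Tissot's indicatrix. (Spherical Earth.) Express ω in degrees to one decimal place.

With standard parallel φ₀ = 38.3°, the equirectangular projection gives x = Rλ cos φ₀, y = Rφ, so h = 1 and k = cos 38.3° / cos φ.
At 62.6°: h = 1.000, k = 1.705; principal scales a = 1.705, b = 1.000.
sin(ω/2) = (a − b)/(a + b) = 0.7053/2.705 = 0.2607, so ω = 2 arcsin(0.2607) ≈ 30.2°.

30.2°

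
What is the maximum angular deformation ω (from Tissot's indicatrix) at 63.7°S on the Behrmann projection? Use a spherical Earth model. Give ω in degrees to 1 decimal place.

71.6°

Behrmann is a cylindrical equal-area projection with standard parallels at ±30°. For cylindrical equal-area with standard parallel φ₀, h = cos φ / cos φ₀ and k = cos φ₀ / cos φ, so h·k = 1.
At 63.7°: h = 0.5116, k = 1.955; principal scales a = 1.955, b = 0.5116.
sin(ω/2) = (a − b)/(a + b) = 1.443/2.466 = 0.5851, so ω = 2 arcsin(0.5851) ≈ 71.6°.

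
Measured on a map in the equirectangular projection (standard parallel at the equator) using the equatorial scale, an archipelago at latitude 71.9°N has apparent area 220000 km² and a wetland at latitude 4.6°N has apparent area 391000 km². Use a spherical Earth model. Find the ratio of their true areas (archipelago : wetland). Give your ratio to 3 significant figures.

0.175

On the plate carrée, areal scale = h·k = 1 × sec φ, so true area = apparent × cos φ.
True area of archipelago: 220000 × cos(71.9°) = 220000 × 0.3107 = 68350 km².
True area of wetland: 391000 × cos(4.6°) = 391000 × 0.9968 = 389700 km².
Ratio = 68350 / 389700 ≈ 0.175.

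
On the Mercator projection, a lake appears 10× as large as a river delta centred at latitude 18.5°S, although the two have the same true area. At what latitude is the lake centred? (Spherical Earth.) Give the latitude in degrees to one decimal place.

72.5°

Mercator areal scale is sec²φ, so apparent-area ratio = sec²φ₁ / sec²φ₂ = cos²φ₂ / cos²φ₁.
cos²φ₂ / cos²φ₁ = 10  ⇒  cos φ₁ = cos 18.5° / √10 = 0.9483/3.162 = 0.2999.
φ₁ = arccos(0.2999) ≈ 72.5°.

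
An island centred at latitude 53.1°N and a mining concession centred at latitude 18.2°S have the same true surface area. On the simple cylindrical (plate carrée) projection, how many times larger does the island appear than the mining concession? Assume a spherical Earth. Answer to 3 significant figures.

Plate carrée maps x = Rλ, y = Rφ. The meridian scale is h = 1 and the parallel scale is k = 1/cos φ = sec φ.
Areal scale at 53.1°: h·k = 1.000 × 1.666 = 1.666.
Areal scale at 18.2°: h·k = 1.000 × 1.053 = 1.053.
Ratio = 1.666/1.053 ≈ 1.58.

1.58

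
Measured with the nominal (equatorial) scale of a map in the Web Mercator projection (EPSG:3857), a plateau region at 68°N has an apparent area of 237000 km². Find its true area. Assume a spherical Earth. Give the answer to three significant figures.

33300 km²

The Mercator projection is conformal; its linear scale factor is the same in every direction and equals sec φ = 1/cos φ.
Areal scale = k² = sec²φ = 1/cos²(68°) = 1/0.3746² = 7.126.
True area = apparent / (areal scale) = 237000 / 7.126 ≈ 33300 km².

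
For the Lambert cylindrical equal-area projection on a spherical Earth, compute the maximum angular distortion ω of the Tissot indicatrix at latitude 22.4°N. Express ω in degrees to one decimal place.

The Lambert cylindrical equal-area projection is the cylindrical equal-area projection with its standard parallel at the equator (φ₀ = 0). For cylindrical equal-area with standard parallel φ₀, h = cos φ / cos φ₀ and k = cos φ₀ / cos φ, so h·k = 1.
At 22.4°: h = 0.9245, k = 1.082; principal scales a = 1.082, b = 0.9245.
sin(ω/2) = (a − b)/(a + b) = 0.1571/2.006 = 0.07829, so ω = 2 arcsin(0.07829) ≈ 9.0°.

9.0°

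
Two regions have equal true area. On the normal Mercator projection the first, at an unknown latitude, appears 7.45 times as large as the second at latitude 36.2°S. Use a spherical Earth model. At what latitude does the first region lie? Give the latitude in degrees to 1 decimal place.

72.8°

For equal true areas on Mercator, apparent areas scale as sec²φ, so the ratio is cos²φ₂ / cos²φ₁.
cos²φ₂ / cos²φ₁ = 7.45  ⇒  cos φ₁ = cos 36.2° / √7.45 = 0.8070/2.729 = 0.2956.
φ₁ = arccos(0.2956) ≈ 72.8°.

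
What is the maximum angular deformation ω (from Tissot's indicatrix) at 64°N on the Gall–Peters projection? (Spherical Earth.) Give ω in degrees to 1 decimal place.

The Gall–Peters projection is cylindrical equal-area with φ₀ = 45°. A cylindrical equal-area projection with standard parallel φ₀ has meridian scale h = cos φ / cos φ₀ and parallel scale k = cos φ₀ / cos φ (so areas are preserved, h·k = 1).
At 64°: h = 0.6200, k = 1.613; principal scales a = 1.613, b = 0.6200.
sin(ω/2) = (a − b)/(a + b) = 0.9931/2.233 = 0.4447, so ω = 2 arcsin(0.4447) ≈ 52.8°.

52.8°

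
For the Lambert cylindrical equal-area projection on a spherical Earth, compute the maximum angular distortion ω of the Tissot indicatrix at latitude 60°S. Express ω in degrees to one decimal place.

The Lambert cylindrical equal-area projection is the cylindrical equal-area projection with its standard parallel at the equator (φ₀ = 0). Cylindrical equal-area (φ₀ = 0°): h = cos φ / cos 0° along meridians, k = cos 0° / cos φ along parallels; h·k = 1.
At 60°: h = 0.5000, k = 2.000; principal scales a = 2.000, b = 0.5000.
sin(ω/2) = (a − b)/(a + b) = 1.500/2.500 = 0.6000, so ω = 2 arcsin(0.6000) ≈ 73.7°.

73.7°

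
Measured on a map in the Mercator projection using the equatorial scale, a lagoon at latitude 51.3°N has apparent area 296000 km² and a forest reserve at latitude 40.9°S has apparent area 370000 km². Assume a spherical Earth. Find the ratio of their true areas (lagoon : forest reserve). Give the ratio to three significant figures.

On Mercator the areal scale is sec²φ, so true area = apparent × cos²φ.
True area of lagoon: 296000 × cos²(51.3°) = 296000 × 0.3909 = 115700 km².
True area of forest reserve: 370000 × cos²(40.9°) = 370000 × 0.5713 = 211400 km².
Ratio = 115700 / 211400 ≈ 0.547.

0.547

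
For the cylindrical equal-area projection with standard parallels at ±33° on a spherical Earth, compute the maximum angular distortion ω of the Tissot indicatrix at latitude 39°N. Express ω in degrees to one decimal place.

8.7°

Cylindrical equal-area (φ₀ = 33°): h = cos φ / cos 33° along meridians, k = cos 33° / cos φ along parallels; h·k = 1.
At 39°: h = 0.9266, k = 1.079; principal scales a = 1.079, b = 0.9266.
sin(ω/2) = (a − b)/(a + b) = 0.1525/2.006 = 0.07604, so ω = 2 arcsin(0.07604) ≈ 8.7°.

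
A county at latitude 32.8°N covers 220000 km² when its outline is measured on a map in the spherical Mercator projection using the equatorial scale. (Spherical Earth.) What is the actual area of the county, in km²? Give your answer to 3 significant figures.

155000 km²

For Mercator, h = k = sec φ (a conformal cylindrical projection has a single point scale, 1/cos φ).
Areal scale = k² = sec²φ = 1/cos²(32.8°) = 1/0.8406² = 1.415.
True area = apparent / (areal scale) = 220000 / 1.415 ≈ 155000 km².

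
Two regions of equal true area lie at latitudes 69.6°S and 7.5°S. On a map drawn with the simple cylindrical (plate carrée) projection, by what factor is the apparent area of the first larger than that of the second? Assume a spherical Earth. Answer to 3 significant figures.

For the equirectangular projection with φ₀ = 0 (plate carrée), h = 1 along meridians and k = sec φ along parallels.
Areal scale at 69.6°: h·k = 1.000 × 2.869 = 2.869.
Areal scale at 7.5°: h·k = 1.000 × 1.009 = 1.009.
Ratio = 2.869/1.009 ≈ 2.84.

2.84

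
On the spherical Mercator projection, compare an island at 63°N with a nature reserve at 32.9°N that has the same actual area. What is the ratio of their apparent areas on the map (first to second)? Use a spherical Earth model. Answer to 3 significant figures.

3.42

Mercator areal scale is sec²φ.
At 63°: sec²(63°) = 1/0.4540² = 4.852.
At 32.9°: sec²(32.9°) = 1/0.8396² = 1.419.
Ratio = 4.852/1.419 = cos²(32.9°)/cos²(63°) ≈ 3.42.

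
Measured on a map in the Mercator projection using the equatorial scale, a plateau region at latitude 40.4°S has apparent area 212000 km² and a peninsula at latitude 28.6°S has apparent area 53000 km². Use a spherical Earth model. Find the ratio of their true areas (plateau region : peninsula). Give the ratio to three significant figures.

Mercator's areal exaggeration is sec²φ; hence true area = (apparent area) · cos²φ.
True area of plateau region: 212000 × cos²(40.4°) = 212000 × 0.5799 = 122900 km².
True area of peninsula: 53000 × cos²(28.6°) = 53000 × 0.7709 = 40860 km².
Ratio = 122900 / 40860 ≈ 3.01.

3.01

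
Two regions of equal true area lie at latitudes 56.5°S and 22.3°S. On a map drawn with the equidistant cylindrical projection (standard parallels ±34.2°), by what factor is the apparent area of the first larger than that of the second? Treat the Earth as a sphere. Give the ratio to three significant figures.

With standard parallel φ₀ = 34.2°, the equirectangular projection gives x = Rλ cos φ₀, y = Rφ, so h = 1 and k = cos 34.2° / cos φ.
Areal scale at 56.5°: h·k = 1.000 × 1.499 = 1.499.
Areal scale at 22.3°: h·k = 1.000 × 0.8939 = 0.8939.
Ratio = 1.499/0.8939 ≈ 1.68.

1.68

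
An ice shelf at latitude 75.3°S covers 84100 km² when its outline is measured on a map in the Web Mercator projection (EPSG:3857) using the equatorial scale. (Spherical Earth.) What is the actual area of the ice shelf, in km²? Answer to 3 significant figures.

Mercator is conformal, so the point scale is isotropic: h = k = sec φ = 1/cos φ.
Areal scale = k² = sec²φ = 1/cos²(75.3°) = 1/0.2538² = 15.53.
True area = apparent / (areal scale) = 84100 / 15.53 ≈ 5420 km².

5420 km²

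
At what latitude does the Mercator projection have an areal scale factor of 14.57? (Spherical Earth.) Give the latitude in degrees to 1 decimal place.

Mercator areal scale is sec²φ.
sec²φ = 14.57  ⇒  cos²φ = 0.06863  ⇒  cos φ = 0.2620.
φ = arccos(0.2620) ≈ 74.8°.

74.8°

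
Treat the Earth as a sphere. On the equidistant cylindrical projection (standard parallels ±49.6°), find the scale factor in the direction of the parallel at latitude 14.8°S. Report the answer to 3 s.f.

0.670

The equidistant cylindrical projection with φ₀ = 49.6° has h = 1 (meridians true) and k = cos φ₀ / cos φ along parallels.
k = cos 49.6° / cos 14.8° = 0.6481/0.9668 = 0.6704.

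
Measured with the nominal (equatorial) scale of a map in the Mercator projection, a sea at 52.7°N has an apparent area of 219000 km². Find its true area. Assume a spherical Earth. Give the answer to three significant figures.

For Mercator, h = k = sec φ (a conformal cylindrical projection has a single point scale, 1/cos φ).
Areal scale = k² = sec²φ = 1/cos²(52.7°) = 1/0.6060² = 2.723.
True area = apparent / (areal scale) = 219000 / 2.723 ≈ 80400 km².

80400 km²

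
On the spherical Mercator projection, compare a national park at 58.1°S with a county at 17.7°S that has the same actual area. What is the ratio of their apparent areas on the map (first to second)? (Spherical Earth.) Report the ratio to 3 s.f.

On Mercator, area is exaggerated by sec²φ = 1/cos²φ.
At 58.1°: sec²(58.1°) = 1/0.5284² = 3.581.
At 17.7°: sec²(17.7°) = 1/0.9527² = 1.102.
Ratio = 3.581/1.102 = cos²(17.7°)/cos²(58.1°) ≈ 3.25.

3.25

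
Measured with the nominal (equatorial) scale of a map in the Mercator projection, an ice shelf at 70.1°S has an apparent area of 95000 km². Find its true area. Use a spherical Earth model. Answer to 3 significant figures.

For Mercator, h = k = sec φ (a conformal cylindrical projection has a single point scale, 1/cos φ).
Areal scale = k² = sec²φ = 1/cos²(70.1°) = 1/0.3404² = 8.631.
True area = apparent / (areal scale) = 95000 / 8.631 ≈ 11000 km².

11000 km²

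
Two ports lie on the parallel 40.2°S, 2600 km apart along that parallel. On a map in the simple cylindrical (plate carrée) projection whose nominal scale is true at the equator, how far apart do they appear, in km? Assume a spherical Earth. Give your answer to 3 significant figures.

3400 km

Plate carrée maps x = Rλ, y = Rφ. The meridian scale is h = 1 and the parallel scale is k = 1/cos φ = sec φ.
Along the parallel, k = sec 40.2° = 1/0.7638 = 1.309.
Map distance = 2600 × 1.309 ≈ 3400 km.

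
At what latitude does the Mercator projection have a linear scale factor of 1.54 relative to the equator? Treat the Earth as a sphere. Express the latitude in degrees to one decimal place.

Mercator scale is k = sec φ = 1/cos φ.
1/cos φ = 1.54  ⇒  cos φ = 0.6494  ⇒  φ = arccos(0.6494) ≈ 49.5°.

49.5°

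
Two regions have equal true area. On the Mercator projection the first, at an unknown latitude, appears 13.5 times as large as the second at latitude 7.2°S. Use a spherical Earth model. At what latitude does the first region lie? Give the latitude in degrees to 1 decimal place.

On Mercator, (apparent₁)/(apparent₂) = sec²φ₁ / sec²φ₂ when true areas are equal.
cos²φ₂ / cos²φ₁ = 13.5  ⇒  cos φ₁ = cos 7.2° / √13.5 = 0.9921/3.674 = 0.2700.
φ₁ = arccos(0.2700) ≈ 74.3°.

74.3°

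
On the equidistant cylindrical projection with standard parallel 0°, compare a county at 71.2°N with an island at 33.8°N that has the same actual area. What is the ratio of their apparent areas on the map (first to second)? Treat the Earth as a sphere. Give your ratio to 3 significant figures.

For the equirectangular projection with φ₀ = 0 (plate carrée), h = 1 along meridians and k = sec φ along parallels.
Areal scale at 71.2°: h·k = 1.000 × 3.103 = 3.103.
Areal scale at 33.8°: h·k = 1.000 × 1.203 = 1.203.
Ratio = 3.103/1.203 ≈ 2.58.

2.58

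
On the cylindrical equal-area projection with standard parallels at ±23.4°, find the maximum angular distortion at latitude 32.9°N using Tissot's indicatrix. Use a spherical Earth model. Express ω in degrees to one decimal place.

For cylindrical equal-area with standard parallel φ₀, h = cos φ / cos φ₀ and k = cos φ₀ / cos φ, so h·k = 1.
At 32.9°: h = 0.9149, k = 1.093; principal scales a = 1.093, b = 0.9149.
sin(ω/2) = (a − b)/(a + b) = 0.1782/2.008 = 0.08875, so ω = 2 arcsin(0.08875) ≈ 10.2°.

10.2°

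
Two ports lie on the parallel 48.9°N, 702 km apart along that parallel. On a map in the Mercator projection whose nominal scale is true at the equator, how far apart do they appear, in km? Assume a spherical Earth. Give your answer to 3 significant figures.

The Mercator projection is conformal; its linear scale factor is the same in every direction and equals sec φ = 1/cos φ.
Along the parallel, k = sec 48.9° = 1/0.6574 = 1.521.
Map distance = 702 × 1.521 ≈ 1070 km.

1070 km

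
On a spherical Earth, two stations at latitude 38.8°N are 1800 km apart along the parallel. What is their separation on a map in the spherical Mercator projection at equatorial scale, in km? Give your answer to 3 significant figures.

The Mercator projection is conformal; its linear scale factor is the same in every direction and equals sec φ = 1/cos φ.
Along the parallel, k = sec 38.8° = 1/0.7793 = 1.283.
Map distance = 1800 × 1.283 ≈ 2310 km.

2310 km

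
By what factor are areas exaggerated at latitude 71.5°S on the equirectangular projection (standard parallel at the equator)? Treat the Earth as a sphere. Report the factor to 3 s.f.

3.15

In the plate carrée (x = Rλ, y = Rφ), meridians are true-scale (h = 1) and parallels are stretched by k = sec φ.
Areal scale = h·k = 1 × sec φ; at 71.5°, h = 1.000, k = 3.152, so h·k = 3.152.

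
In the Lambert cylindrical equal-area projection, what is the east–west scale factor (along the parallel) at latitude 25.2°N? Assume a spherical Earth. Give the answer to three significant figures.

The Lambert cylindrical equal-area projection is the cylindrical equal-area projection with its standard parallel at the equator (φ₀ = 0). Cylindrical equal-area (φ₀ = 0°): h = cos φ / cos 0° along meridians, k = cos 0° / cos φ along parallels; h·k = 1.
k = cos 0° / cos 25.2° = 1.000/0.9048 = 1.105.

1.11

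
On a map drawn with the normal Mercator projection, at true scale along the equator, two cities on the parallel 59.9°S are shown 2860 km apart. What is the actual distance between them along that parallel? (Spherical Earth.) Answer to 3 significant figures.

1430 km

Mercator is conformal, so the point scale is isotropic: h = k = sec φ = 1/cos φ.
Along the parallel at 59.9°, map distances are exaggerated by k = sec 59.9° = 1.994.
True distance = 2860 / 1.994 = 2860 × cos 59.9° ≈ 1430 km.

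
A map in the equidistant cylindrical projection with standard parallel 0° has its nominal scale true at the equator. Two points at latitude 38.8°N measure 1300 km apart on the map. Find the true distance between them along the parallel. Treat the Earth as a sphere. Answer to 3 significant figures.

Plate carrée maps x = Rλ, y = Rφ. The meridian scale is h = 1 and the parallel scale is k = 1/cos φ = sec φ.
Along the parallel at 38.8°, map distances are exaggerated by k = sec 38.8° = 1.283.
True distance = 1300 / 1.283 = 1300 × cos 38.8° ≈ 1010 km.

1010 km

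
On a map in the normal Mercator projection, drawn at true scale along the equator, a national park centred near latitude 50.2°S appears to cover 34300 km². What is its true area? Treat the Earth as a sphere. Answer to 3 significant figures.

14100 km²

Mercator is conformal, so the point scale is isotropic: h = k = sec φ = 1/cos φ.
Areal scale = k² = sec²φ = 1/cos²(50.2°) = 1/0.6401² = 2.441.
True area = apparent / (areal scale) = 34300 / 2.441 ≈ 14100 km².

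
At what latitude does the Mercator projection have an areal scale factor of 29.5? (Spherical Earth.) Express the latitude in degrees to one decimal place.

79.4°

Mercator areal scale is sec²φ.
sec²φ = 29.5  ⇒  cos²φ = 0.03390  ⇒  cos φ = 0.1841.
φ = arccos(0.1841) ≈ 79.4°.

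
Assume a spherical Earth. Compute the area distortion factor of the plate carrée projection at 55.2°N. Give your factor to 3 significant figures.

Plate carrée maps x = Rλ, y = Rφ. The meridian scale is h = 1 and the parallel scale is k = 1/cos φ = sec φ.
Areal scale = h·k = 1 × sec φ; at 55.2°, h = 1.000, k = 1.752, so h·k = 1.752.

1.75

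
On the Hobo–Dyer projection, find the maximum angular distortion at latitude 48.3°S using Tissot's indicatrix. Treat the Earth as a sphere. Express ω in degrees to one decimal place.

Hobo–Dyer is a cylindrical equal-area projection with standard parallels at ±37.5°. For cylindrical equal-area with standard parallel φ₀, h = cos φ / cos φ₀ and k = cos φ₀ / cos φ, so h·k = 1.
At 48.3°: h = 0.8385, k = 1.193; principal scales a = 1.193, b = 0.8385.
sin(ω/2) = (a − b)/(a + b) = 0.3541/2.031 = 0.1743, so ω = 2 arcsin(0.1743) ≈ 20.1°.

20.1°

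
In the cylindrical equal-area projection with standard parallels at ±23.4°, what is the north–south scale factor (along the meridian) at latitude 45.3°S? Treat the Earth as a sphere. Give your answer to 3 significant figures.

0.766

For cylindrical equal-area with standard parallel φ₀, h = cos φ / cos φ₀ and k = cos φ₀ / cos φ, so h·k = 1.
h = cos 45.3° / cos 23.4° = 0.7034/0.9178 = 0.7664.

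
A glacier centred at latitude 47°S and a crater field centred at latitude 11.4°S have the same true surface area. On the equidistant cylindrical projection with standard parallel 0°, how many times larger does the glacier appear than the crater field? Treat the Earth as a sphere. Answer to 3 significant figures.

1.44

Plate carrée maps x = Rλ, y = Rφ. The meridian scale is h = 1 and the parallel scale is k = 1/cos φ = sec φ.
Areal scale at 47°: h·k = 1.000 × 1.466 = 1.466.
Areal scale at 11.4°: h·k = 1.000 × 1.020 = 1.020.
Ratio = 1.466/1.020 ≈ 1.44.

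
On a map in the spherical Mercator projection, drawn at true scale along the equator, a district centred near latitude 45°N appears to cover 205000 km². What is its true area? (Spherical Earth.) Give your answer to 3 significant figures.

The Mercator projection is conformal; its linear scale factor is the same in every direction and equals sec φ = 1/cos φ.
Areal scale = k² = sec²φ = 1/cos²(45°) = 1/0.7071² = 2.000.
True area = apparent / (areal scale) = 205000 / 2.000 ≈ 103000 km².

103000 km²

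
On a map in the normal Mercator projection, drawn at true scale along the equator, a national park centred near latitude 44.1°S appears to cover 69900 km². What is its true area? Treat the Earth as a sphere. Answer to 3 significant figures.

36000 km²

The Mercator projection is conformal; its linear scale factor is the same in every direction and equals sec φ = 1/cos φ.
Areal scale = k² = sec²φ = 1/cos²(44.1°) = 1/0.7181² = 1.939.
True area = apparent / (areal scale) = 69900 / 1.939 ≈ 36000 km².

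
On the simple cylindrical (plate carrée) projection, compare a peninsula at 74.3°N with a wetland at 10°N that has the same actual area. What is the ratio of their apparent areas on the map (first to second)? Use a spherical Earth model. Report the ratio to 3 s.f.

For the equirectangular projection with φ₀ = 0 (plate carrée), h = 1 along meridians and k = sec φ along parallels.
Areal scale at 74.3°: h·k = 1.000 × 3.695 = 3.695.
Areal scale at 10°: h·k = 1.000 × 1.015 = 1.015.
Ratio = 3.695/1.015 ≈ 3.64.

3.64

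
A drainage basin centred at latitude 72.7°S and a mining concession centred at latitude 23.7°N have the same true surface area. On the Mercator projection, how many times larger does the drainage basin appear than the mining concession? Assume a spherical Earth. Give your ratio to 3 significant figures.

9.48

Mercator areal scale is sec²φ.
At 72.7°: sec²(72.7°) = 1/0.2974² = 11.31.
At 23.7°: sec²(23.7°) = 1/0.9157² = 1.193.
Ratio = 11.31/1.193 = cos²(23.7°)/cos²(72.7°) ≈ 9.48.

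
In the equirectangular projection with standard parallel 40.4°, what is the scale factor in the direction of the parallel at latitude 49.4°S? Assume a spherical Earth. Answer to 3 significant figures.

With standard parallel φ₀ = 40.4°, the equirectangular projection gives x = Rλ cos φ₀, y = Rφ, so h = 1 and k = cos 40.4° / cos φ.
k = cos 40.4° / cos 49.4° = 0.7615/0.6508 = 1.170.

1.17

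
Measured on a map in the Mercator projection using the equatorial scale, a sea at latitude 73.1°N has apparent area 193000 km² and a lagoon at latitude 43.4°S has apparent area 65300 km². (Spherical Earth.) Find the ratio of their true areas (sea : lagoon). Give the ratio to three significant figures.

Since Mercator area scale is 1/cos²φ, the true area equals the apparent area multiplied by cos²φ.
True area of sea: 193000 × cos²(73.1°) = 193000 × 0.08451 = 16310 km².
True area of lagoon: 65300 × cos²(43.4°) = 65300 × 0.5279 = 34470 km².
Ratio = 16310 / 34470 ≈ 0.473.

0.473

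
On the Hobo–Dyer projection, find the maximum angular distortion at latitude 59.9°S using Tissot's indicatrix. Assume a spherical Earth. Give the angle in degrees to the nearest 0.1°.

50.8°

The Hobo–Dyer projection is cylindrical equal-area with φ₀ = 37.5°. For cylindrical equal-area with standard parallel φ₀, h = cos φ / cos φ₀ and k = cos φ₀ / cos φ, so h·k = 1.
At 59.9°: h = 0.6321, k = 1.582; principal scales a = 1.582, b = 0.6321.
sin(ω/2) = (a − b)/(a + b) = 0.9498/2.214 = 0.4290, so ω = 2 arcsin(0.4290) ≈ 50.8°.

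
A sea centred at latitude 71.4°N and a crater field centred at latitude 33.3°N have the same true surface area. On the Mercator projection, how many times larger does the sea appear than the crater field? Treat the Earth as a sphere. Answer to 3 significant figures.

Mercator is conformal with k = sec φ, so areal scale = k² = sec²φ.
At 71.4°: sec²(71.4°) = 1/0.3190² = 9.829.
At 33.3°: sec²(33.3°) = 1/0.8358² = 1.431.
Ratio = 9.829/1.431 = cos²(33.3°)/cos²(71.4°) ≈ 6.87.

6.87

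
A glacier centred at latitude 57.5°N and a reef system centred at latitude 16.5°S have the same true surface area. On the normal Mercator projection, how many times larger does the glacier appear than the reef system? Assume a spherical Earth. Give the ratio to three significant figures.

On Mercator, area is exaggerated by sec²φ = 1/cos²φ.
At 57.5°: sec²(57.5°) = 1/0.5373² = 3.464.
At 16.5°: sec²(16.5°) = 1/0.9588² = 1.088.
Ratio = 3.464/1.088 = cos²(16.5°)/cos²(57.5°) ≈ 3.18.

3.18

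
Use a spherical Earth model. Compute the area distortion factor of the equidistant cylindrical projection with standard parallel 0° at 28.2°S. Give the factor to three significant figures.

Plate carrée maps x = Rλ, y = Rφ. The meridian scale is h = 1 and the parallel scale is k = 1/cos φ = sec φ.
Areal scale = h·k = 1 × sec φ; at 28.2°, h = 1.000, k = 1.135, so h·k = 1.135.

1.13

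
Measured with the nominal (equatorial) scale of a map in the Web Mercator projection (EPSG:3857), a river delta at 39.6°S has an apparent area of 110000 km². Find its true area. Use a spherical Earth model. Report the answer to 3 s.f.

For Mercator, h = k = sec φ (a conformal cylindrical projection has a single point scale, 1/cos φ).
Areal scale = k² = sec²φ = 1/cos²(39.6°) = 1/0.7705² = 1.684.
True area = apparent / (areal scale) = 110000 / 1.684 ≈ 65300 km².

65300 km²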